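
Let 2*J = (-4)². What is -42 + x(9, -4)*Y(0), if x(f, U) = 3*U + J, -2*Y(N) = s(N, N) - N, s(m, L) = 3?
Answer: -36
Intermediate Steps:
J = 8 (J = (½)*(-4)² = (½)*16 = 8)
Y(N) = -3/2 + N/2 (Y(N) = -(3 - N)/2 = -3/2 + N/2)
x(f, U) = 8 + 3*U (x(f, U) = 3*U + 8 = 8 + 3*U)
-42 + x(9, -4)*Y(0) = -42 + (8 + 3*(-4))*(-3/2 + (½)*0) = -42 + (8 - 12)*(-3/2 + 0) = -42 - 4*(-3/2) = -42 + 6 = -36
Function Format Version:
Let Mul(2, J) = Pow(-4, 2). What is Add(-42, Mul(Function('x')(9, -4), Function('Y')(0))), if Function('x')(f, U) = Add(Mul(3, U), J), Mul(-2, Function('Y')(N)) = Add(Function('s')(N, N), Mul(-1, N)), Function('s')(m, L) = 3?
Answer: -36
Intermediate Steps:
J = 8 (J = Mul(Rational(1, 2), Pow(-4, 2)) = Mul(Rational(1, 2), 16) = 8)
Function('Y')(N) = Add(Rational(-3, 2), Mul(Rational(1, 2), N)) (Function('Y')(N) = Mul(Rational(-1, 2), Add(3, Mul(-1, N))) = Add(Rational(-3, 2), Mul(Rational(1, 2), N)))
Function('x')(f, U) = Add(8, Mul(3, U)) (Function('x')(f, U) = Add(Mul(3, U), 8) = Add(8, Mul(3, U)))
Add(-42, Mul(Function('x')(9, -4), Function('Y')(0))) = Add(-42, Mul(Add(8, Mul(3, -4)), Add(Rational(-3, 2), Mul(Rational(1, 2), 0)))) = Add(-42, Mul(Add(8, -12), Add(Rational(-3, 2), 0))) = Add(-42, Mul(-4, Rational(-3, 2))) = Add(-42, 6) = -36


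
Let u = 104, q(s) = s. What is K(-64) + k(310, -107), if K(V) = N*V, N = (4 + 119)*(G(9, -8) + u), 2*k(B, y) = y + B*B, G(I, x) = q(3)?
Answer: -1588615/2 ≈ -7.9431e+5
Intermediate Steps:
G(I, x) = 3
k(B, y) = y/2 + B**2/2 (k(B, y) = (y + B*B)/2 = (y + B**2)/2 = y/2 + B**2/2)
N = 13161 (N = (4 + 119)*(3 + 104) = 123*107 = 13161)
K(V) = 13161*V
K(-64) + k(310, -107) = 13161*(-64) + ((1/2)*(-107) + (1/2)*310**2) = -842304 + (-107/2 + (1/2)*96100) = -842304 + (-107/2 + 48050) = -842304 + 95993/2 = -1588615/2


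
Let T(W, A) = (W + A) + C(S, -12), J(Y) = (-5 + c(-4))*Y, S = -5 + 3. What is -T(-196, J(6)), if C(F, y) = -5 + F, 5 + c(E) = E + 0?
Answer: 287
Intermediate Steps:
S = -2
c(E) = -5 + E (c(E) = -5 + (E + 0) = -5 + E)
J(Y) = -14*Y (J(Y) = (-5 + (-5 - 4))*Y = (-5 - 9)*Y = -14*Y)
T(W, A) = -7 + A + W (T(W, A) = (W + A) + (-5 - 2) = (A + W) - 7 = -7 + A + W)
-T(-196, J(6)) = -(-7 - 14*6 - 196) = -(-7 - 84 - 196) = -1*(-287) = 287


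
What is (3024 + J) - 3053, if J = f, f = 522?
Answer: 493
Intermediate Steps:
J = 522
(3024 + J) - 3053 = (3024 + 522) - 3053 = 3546 - 3053 = 493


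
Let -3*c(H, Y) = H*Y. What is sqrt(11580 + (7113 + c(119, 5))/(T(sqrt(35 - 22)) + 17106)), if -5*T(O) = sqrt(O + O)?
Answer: 2*sqrt(2228561940 - 26055*sqrt(2)*13**(1/4))/(3*sqrt(85530 - sqrt(2)*13**(1/4))) ≈ 107.61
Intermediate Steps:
c(H, Y) = -H*Y/3
T(O) = -sqrt(2)*sqrt(O)/5 (T(O) = -sqrt(O + O)/5 = -sqrt(2)*sqrt(O)/5)
sqrt(11580 + (7113 + c(119, 5))/(T(sqrt(35 - 22)) + 17106)) = sqrt(11580 + (7113 - 1/3*119*5)/(-sqrt(2)*sqrt(sqrt(35 - 22))/5 + 17106)) = sqrt(11580 + (7113 - 595/3)/(-sqrt(2)*sqrt(sqrt(13))/5 + 17106)) = sqrt(11580 + 20744/(3*(-sqrt(2)*13**(1/4)/5 + 17106))) = sqrt(11580 + 20744/(3*(17106 - sqrt(2)*13**(1/4)/5)))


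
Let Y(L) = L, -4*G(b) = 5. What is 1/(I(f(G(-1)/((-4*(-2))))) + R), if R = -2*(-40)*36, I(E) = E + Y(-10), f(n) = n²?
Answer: 1024/2938905 ≈ 0.00034843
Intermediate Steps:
G(b) = -5/4 (G(b) = -¼*5 = -5/4)
I(E) = -10 + E (I(E) = E - 10 = -10 + E)
R = 2880 (R = 80*36 = 2880)
1/(I(f(G(-1)/((-4*(-2))))) + R) = 1/((-10 + (-5/(4*((-4*(-2)))))²) + 2880) = 1/((-10 + (-5/4/8)²) + 2880) = 1/((-10 + (-5/4*⅛)²) + 2880) = 1/((-10 + (-5/32)²) + 2880) = 1/((-10 + 25/1024) + 2880) = 1/(-10215/1024 + 2880) = 1/(2938905/1024) = 1024/2938905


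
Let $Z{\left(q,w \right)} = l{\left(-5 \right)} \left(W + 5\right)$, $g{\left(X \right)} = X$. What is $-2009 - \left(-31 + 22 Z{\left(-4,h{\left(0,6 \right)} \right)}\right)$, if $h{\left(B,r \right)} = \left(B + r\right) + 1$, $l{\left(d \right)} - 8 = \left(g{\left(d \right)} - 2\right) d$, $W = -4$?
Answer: $-2924$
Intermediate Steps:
$l{\left(d \right)} = 8 + d \left(-2 + d\right)$ ($l{\left(d \right)} = 8 + \left(d - 2\right) d = 8 + \left(-2 + d\right) d = 8 + d \left(-2 + d\right)$)
$h{\left(B,r \right)} = 1 + B + r$
$Z{\left(q,w \right)} = 43$ ($Z{\left(q,w \right)} = \left(8 + \left(-5\right)^{2} - -10\right) \left(-4 + 5\right) = \left(8 + 25 + 10\right) 1 = 43 \cdot 1 = 43$)
$-2009 - \left(-31 + 22 Z{\left(-4,h{\left(0,6 \right)} \right)}\right) = -2009 + \left(\left(-22\right) 43 + 31\right) = -2009 + \left(-946 + 31\right) = -2009 - 915 = -2924$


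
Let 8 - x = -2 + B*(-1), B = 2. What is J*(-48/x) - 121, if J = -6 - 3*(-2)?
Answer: -121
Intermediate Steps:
x = 12 (x = 8 - (-2 + 2*(-1)) = 8 - (-2 - 2) = 8 - 1*(-4) = 8 + 4 = 12)
J = 0 (J = -6 + 6 = 0)
J*(-48/x) - 121 = 0*(-48/12) - 121 = 0*(-48*1/12) - 121 = 0*(-4) - 121 = 0 - 121 = -121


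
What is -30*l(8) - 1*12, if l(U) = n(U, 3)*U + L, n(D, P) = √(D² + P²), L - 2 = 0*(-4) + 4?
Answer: -192 - 240*√73 ≈ -2242.6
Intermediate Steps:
L = 6 (L = 2 + (0*(-4) + 4) = 2 + (0 + 4) = 2 + 4 = 6)
l(U) = 6 + U*√(9 + U²) (l(U) = √(U² + 3²)*U + 6 = √(U² + 9)*U + 6 = √(9 + U²)*U + 6 = U*√(9 + U²) + 6 = 6 + U*√(9 + U²))
-30*l(8) - 1*12 = -30*(6 + 8*√(9 + 8²)) - 1*12 = -30*(6 + 8*√(9 + 64)) - 12 = -30*(6 + 8*√73) - 12 = (-180 - 240*√73) - 12 = -192 - 240*√73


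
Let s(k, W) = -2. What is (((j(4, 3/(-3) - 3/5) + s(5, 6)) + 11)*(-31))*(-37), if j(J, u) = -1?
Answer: 9176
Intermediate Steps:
(((j(4, 3/(-3) - 3/5) + s(5, 6)) + 11)*(-31))*(-37) = (((-1 - 2) + 11)*(-31))*(-37) = ((-3 + 11)*(-31))*(-37) = (8*(-31))*(-37) = -248*(-37) = 9176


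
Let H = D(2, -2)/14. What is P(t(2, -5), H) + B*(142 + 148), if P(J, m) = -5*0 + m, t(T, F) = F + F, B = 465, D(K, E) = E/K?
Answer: 1887899/14 ≈ 1.3485e+5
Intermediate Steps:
H = -1/14 (H = -2/2/14 = -2*½*(1/14) = -1*1/14 = -1/14 ≈ -0.071429)
t(T, F) = 2*F
P(J, m) = m (P(J, m) = 0 + m = m)
P(t(2, -5), H) + B*(142 + 148) = -1/14 + 465*(142 + 148) = -1/14 + 465*290 = -1/14 + 134850 = 1887899/14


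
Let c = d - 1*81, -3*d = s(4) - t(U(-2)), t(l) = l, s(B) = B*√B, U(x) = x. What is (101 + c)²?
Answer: 2500/9 ≈ 277.78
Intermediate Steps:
s(B) = B^(3/2)
d = -10/3 (d = -(4^(3/2) - 1*(-2))/3 = -(8 + 2)/3 = -⅓*10 = -10/3 ≈ -3.3333)
c = -253/3 (c = -10/3 - 1*81 = -10/3 - 81 = -253/3 ≈ -84.333)
(101 + c)² = (101 - 253/3)² = (50/3)² = 2500/9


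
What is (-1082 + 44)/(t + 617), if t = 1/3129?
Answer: -1623951/965297 ≈ -1.6823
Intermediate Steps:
t = 1/3129 ≈ 0.00031959
(-1082 + 44)/(t + 617) = (-1082 + 44)/(1/3129 + 617) = -1038/1930594/3129 = -1038*3129/1930594 = -1623951/965297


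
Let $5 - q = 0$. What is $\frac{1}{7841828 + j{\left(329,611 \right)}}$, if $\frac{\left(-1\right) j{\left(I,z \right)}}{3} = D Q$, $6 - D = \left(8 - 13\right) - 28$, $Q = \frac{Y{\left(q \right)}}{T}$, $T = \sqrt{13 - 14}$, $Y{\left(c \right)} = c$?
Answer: $\frac{7841828}{61494266723809} - \frac{585 i}{61494266723809} \approx 1.2752 \cdot 10^{-7} - 9.5131 \cdot 10^{-12} i$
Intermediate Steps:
$q = 5$ ($q = 5 - 0 = 5 + 0 = 5$)
$T = i$ ($T = \sqrt{-1} = i \approx 1.0 i$)
$Q = - 5 i$ ($Q = \frac{5}{i} = 5 \left(- i\right) = - 5 i \approx - 5.0 i$)
$D = 39$ ($D = 6 - \left(\left(8 - 13\right) - 28\right) = 6 - \left(-5 - 28\right) = 6 - -33 = 6 + 33 = 39$)
$j{\left(I,z \right)} = 585 i$ ($j{\left(I,z \right)} = - 3 \cdot 39 \left(- 5 i\right) = - 3 \left(- 195 i\right) = 585 i$)
$\frac{1}{7841828 + j{\left(329,611 \right)}} = \frac{1}{7841828 + 585 i} = \frac{7841828 - 585 i}{61494266723809}$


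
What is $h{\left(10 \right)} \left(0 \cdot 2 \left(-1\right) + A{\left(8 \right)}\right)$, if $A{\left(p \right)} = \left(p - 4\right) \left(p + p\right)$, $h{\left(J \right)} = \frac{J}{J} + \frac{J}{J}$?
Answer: $128$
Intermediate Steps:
$h{\left(J \right)} = 2$ ($h{\left(J \right)} = 1 + 1 = 2$)
$A{\left(p \right)} = 2 p \left(-4 + p\right)$ ($A{\left(p \right)} = \left(-4 + p\right) 2 p = 2 p \left(-4 + p\right)$)
$h{\left(10 \right)} \left(0 \cdot 2 \left(-1\right) + A{\left(8 \right)}\right) = 2 \left(0 \cdot 2 \left(-1\right) + 2 \cdot 8 \left(-4 + 8\right)\right) = 2 \left(0 \left(-1\right) + 2 \cdot 8 \cdot 4\right) = 2 \left(0 + 64\right) = 2 \cdot 64 = 128$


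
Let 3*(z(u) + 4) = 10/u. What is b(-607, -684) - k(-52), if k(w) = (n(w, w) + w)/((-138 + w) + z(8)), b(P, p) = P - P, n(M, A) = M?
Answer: -1248/2323 ≈ -0.53724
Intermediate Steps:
b(P, p) = 0
z(u) = -4 + 10/(3*u) (z(u) = -4 + (10/u)/3 = -4 + 10/(3*u))
k(w) = 2*w/(-1699/12 + w) (k(w) = (w + w)/((-138 + w) + (-4 + (10/3)/8)) = (2*w)/((-138 + w) + (-4 + (10/3)*(⅛))) = (2*w)/((-138 + w) + (-4 + 5/12)) = (2*w)/((-138 + w) - 43/12) = (2*w)/(-1699/12 + w) = 2*w/(-1699/12 + w))
b(-607, -684) - k(-52) = 0 - 24*(-52)/(-1699 + 12*(-52)) = 0 - 24*(-52)/(-1699 - 624) = 0 - 24*(-52)/(-2323) = 0 - 24*(-52)*(-1)/2323 = 0 - 1*1248/2323 = 0 - 1248/2323 = -1248/2323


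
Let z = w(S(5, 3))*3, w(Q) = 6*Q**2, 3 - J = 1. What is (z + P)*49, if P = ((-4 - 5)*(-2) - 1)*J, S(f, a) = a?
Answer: 9604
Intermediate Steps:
J = 2 (J = 3 - 1*1 = 3 - 1 = 2)
P = 34 (P = ((-4 - 5)*(-2) - 1)*2 = (-9*(-2) - 1)*2 = (18 - 1)*2 = 17*2 = 34)
z = 162 (z = (6*3**2)*3 = (6*9)*3 = 54*3 = 162)
(z + P)*49 = (162 + 34)*49 = 196*49 = 9604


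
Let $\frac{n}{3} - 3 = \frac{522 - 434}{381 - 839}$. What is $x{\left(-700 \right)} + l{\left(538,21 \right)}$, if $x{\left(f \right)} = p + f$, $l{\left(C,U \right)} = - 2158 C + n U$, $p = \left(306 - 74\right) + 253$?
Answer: $- \frac{265878642}{229} \approx -1.161 \cdot 10^{6}$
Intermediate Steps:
$p = 485$ ($p = 232 + 253 = 485$)
$n = \frac{1929}{229}$ ($n = 9 + 3 \frac{522 - 434}{381 - 839} = 9 + 3 \frac{88}{-458} = 9 + 3 \cdot 88 \left(- \frac{1}{458}\right) = 9 + 3 \left(- \frac{44}{229}\right) = 9 - \frac{132}{229} = \frac{1929}{229} \approx 8.4236$)
$l{\left(C,U \right)} = - 2158 C + \frac{1929 U}{229}$
$x{\left(f \right)} = 485 + f$
$x{\left(-700 \right)} + l{\left(538,21 \right)} = \left(485 - 700\right) + \left(\left(-2158\right) 538 + \frac{1929}{229} \cdot 21\right) = -215 + \left(-1161004 + \frac{40509}{229}\right) = -215 - \frac{265829407}{229} = - \frac{265878642}{229}$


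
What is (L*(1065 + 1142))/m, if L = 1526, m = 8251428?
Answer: 1683941/4125714 ≈ 0.40816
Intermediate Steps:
(L*(1065 + 1142))/m = (1526*(1065 + 1142))/8251428 = (1526*2207)*(1/8251428) = 3367882*(1/8251428) = 1683941/4125714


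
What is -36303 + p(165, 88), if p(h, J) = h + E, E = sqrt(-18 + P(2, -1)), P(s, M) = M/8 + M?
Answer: -36138 + 3*I*sqrt(34)/4 ≈ -36138.0 + 4.3732*I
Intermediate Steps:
P(s, M) = 9*M/8 (P(s, M) = M/8 + M = 9*M/8)
E = 3*I*sqrt(34)/4 (E = sqrt(-18 + (9/8)*(-1)) = sqrt(-18 - 9/8) = sqrt(-153/8) = 3*I*sqrt(34)/4 ≈ 4.3732*I)
p(h, J) = h + 3*I*sqrt(34)/4
-36303 + p(165, 88) = -36303 + (165 + 3*I*sqrt(34)/4) = -36138 + 3*I*sqrt(34)/4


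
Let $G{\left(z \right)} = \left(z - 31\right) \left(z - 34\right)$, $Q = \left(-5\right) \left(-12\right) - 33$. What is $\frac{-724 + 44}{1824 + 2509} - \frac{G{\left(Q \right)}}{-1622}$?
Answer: $- \frac{490818}{3514063} \approx -0.13967$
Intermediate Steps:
$Q = 27$ ($Q = 60 - 33 = 27$)
$G{\left(z \right)} = \left(-34 + z\right) \left(-31 + z\right)$ ($G{\left(z \right)} = \left(-31 + z\right) \left(-34 + z\right) = \left(-34 + z\right) \left(-31 + z\right)$)
$\frac{-724 + 44}{1824 + 2509} - \frac{G{\left(Q \right)}}{-1622} = \frac{-724 + 44}{1824 + 2509} - \frac{1054 + 27^{2} - 1755}{-1622} = - \frac{680}{4333} - \left(1054 + 729 - 1755\right) \left(- \frac{1}{1622}\right) = \left(-680\right) \frac{1}{4333} - 28 \left(- \frac{1}{1622}\right) = - \frac{680}{4333} - - \frac{14}{811} = - \frac{680}{4333} + \frac{14}{811} = - \frac{490818}{3514063}$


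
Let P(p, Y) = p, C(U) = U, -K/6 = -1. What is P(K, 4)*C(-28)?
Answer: -168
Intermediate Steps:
K = 6 (K = -6*(-1) = 6)
P(K, 4)*C(-28) = 6*(-28) = -168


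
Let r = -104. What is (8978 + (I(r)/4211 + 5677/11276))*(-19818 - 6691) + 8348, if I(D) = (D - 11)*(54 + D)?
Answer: -11302861893924267/47483236 ≈ -2.3804e+8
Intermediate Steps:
I(D) = (-11 + D)*(54 + D)
(8978 + (I(r)/4211 + 5677/11276))*(-19818 - 6691) + 8348 = (8978 + ((-594 + (-104)² + 43*(-104))/4211 + 5677/11276))*(-19818 - 6691) + 8348 = (8978 + ((-594 + 10816 - 4472)*(1/4211) + 5677*(1/11276)))*(-26509) + 8348 = (8978 + (5750*(1/4211) + 5677/11276))*(-26509) + 8348 = (8978 + (5750/4211 + 5677/11276))*(-26509) + 8348 = (8978 + 88742847/47483236)*(-26509) + 8348 = (426393235655/47483236)*(-26509) + 8348 = -11303258283978395/47483236 + 8348 = -11302861893924267/47483236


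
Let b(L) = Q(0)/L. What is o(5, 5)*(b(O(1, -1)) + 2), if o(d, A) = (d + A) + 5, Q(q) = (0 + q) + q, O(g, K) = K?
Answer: 30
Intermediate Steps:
Q(q) = 2*q (Q(q) = q + q = 2*q)
o(d, A) = 5 + A + d (o(d, A) = (A + d) + 5 = 5 + A + d)
b(L) = 0 (b(L) = (2*0)/L = 0/L = 0)
o(5, 5)*(b(O(1, -1)) + 2) = (5 + 5 + 5)*(0 + 2) = 15*2 = 30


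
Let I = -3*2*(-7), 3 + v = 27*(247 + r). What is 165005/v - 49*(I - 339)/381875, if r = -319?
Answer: -62982949684/743510625 ≈ -84.710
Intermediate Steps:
v = -1947 (v = -3 + 27*(247 - 319) = -3 + 27*(-72) = -3 - 1944 = -1947)
I = 42 (I = -6*(-7) = 42)
165005/v - 49*(I - 339)/381875 = 165005/(-1947) - 49*(42 - 339)/381875 = 165005*(-1/1947) - 49*(-297)*(1/381875) = -165005/1947 + 14553*(1/381875) = -165005/1947 + 14553/381875 = -62982949684/743510625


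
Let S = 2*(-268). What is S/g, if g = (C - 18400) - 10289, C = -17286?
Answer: 536/45975 ≈ 0.011659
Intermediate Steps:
S = -536
g = -45975 (g = (-17286 - 18400) - 10289 = -35686 - 10289 = -45975)
S/g = -536/(-45975) = -536*(-1/45975) = 536/45975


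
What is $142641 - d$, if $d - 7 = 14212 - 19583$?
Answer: $148005$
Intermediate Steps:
$d = -5364$ ($d = 7 + \left(14212 - 19583\right) = 7 - 5371 = -5364$)
$142641 - d = 142641 - -5364 = 142641 + 5364 = 148005$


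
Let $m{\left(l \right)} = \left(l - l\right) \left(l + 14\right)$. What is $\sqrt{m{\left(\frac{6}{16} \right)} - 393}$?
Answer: $i \sqrt{393} \approx 19.824 i$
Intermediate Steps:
$m{\left(l \right)} = 0$ ($m{\left(l \right)} = 0 \left(14 + l\right) = 0$)
$\sqrt{m{\left(\frac{6}{16} \right)} - 393} = \sqrt{0 - 393} = \sqrt{-393} = i \sqrt{393}$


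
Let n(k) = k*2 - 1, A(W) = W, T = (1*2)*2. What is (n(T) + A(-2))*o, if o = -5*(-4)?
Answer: 100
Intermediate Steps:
T = 4 (T = 2*2 = 4)
o = 20
n(k) = -1 + 2*k (n(k) = 2*k - 1 = -1 + 2*k)
(n(T) + A(-2))*o = ((-1 + 2*4) - 2)*20 = ((-1 + 8) - 2)*20 = (7 - 2)*20 = 5*20 = 100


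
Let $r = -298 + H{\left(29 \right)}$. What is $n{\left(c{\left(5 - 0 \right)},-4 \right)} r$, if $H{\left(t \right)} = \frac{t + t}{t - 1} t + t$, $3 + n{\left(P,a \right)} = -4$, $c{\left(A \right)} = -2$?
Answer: $\frac{2925}{2} \approx 1462.5$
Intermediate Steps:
$n{\left(P,a \right)} = -7$ ($n{\left(P,a \right)} = -3 - 4 = -7$)
$H{\left(t \right)} = t + \frac{2 t^{2}}{-1 + t}$ ($H{\left(t \right)} = \frac{2 t}{-1 + t} t + t = \frac{2 t^{2}}{-1 + t} + t = t + \frac{2 t^{2}}{-1 + t}$)
$r = - \frac{2925}{14}$ ($r = -298 + \frac{29 \left(-1 + 3 \cdot 29\right)}{-1 + 29} = -298 + \frac{29 \left(-1 + 87\right)}{28} = -298 + 29 \cdot \frac{1}{28} \cdot 86 = -298 + \frac{1247}{14} = - \frac{2925}{14} \approx -208.93$)
$n{\left(c{\left(5 - 0 \right)},-4 \right)} r = \left(-7\right) \left(- \frac{2925}{14}\right) = \frac{2925}{2}$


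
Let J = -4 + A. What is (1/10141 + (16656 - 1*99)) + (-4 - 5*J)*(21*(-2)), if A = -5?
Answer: 150441736/10141 ≈ 14835.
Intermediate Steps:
J = -9 (J = -4 - 5 = -9)
(1/10141 + (16656 - 1*99)) + (-4 - 5*J)*(21*(-2)) = (1/10141 + (16656 - 1*99)) + (-4 - 5*(-9))*(21*(-2)) = (1/10141 + (16656 - 99)) + (-4 + 45)*(-42) = (1/10141 + 16557) + 41*(-42) = 167904538/10141 - 1722 = 150441736/10141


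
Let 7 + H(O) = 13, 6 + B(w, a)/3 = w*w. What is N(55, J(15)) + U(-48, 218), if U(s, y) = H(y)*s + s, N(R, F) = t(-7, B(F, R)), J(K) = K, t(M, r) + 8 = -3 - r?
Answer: -1004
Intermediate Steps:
B(w, a) = -18 + 3*w² (B(w, a) = -18 + 3*(w*w) = -18 + 3*w²)
t(M, r) = -11 - r (t(M, r) = -8 + (-3 - r) = -11 - r)
H(O) = 6 (H(O) = -7 + 13 = 6)
N(R, F) = 7 - 3*F² (N(R, F) = -11 - (-18 + 3*F²) = -11 + (18 - 3*F²) = 7 - 3*F²)
U(s, y) = 7*s (U(s, y) = 6*s + s = 7*s)
N(55, J(15)) + U(-48, 218) = (7 - 3*15²) + 7*(-48) = (7 - 3*225) - 336 = (7 - 675) - 336 = -668 - 336 = -1004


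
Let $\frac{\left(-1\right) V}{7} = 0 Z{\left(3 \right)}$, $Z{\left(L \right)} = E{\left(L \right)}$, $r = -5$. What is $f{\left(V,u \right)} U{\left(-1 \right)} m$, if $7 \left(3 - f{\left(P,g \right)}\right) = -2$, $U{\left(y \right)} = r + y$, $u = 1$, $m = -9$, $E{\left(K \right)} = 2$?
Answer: $\frac{1242}{7} \approx 177.43$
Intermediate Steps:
$Z{\left(L \right)} = 2$
$V = 0$ ($V = - 7 \cdot 0 \cdot 2 = \left(-7\right) 0 = 0$)
$U{\left(y \right)} = -5 + y$
$f{\left(P,g \right)} = \frac{23}{7}$ ($f{\left(P,g \right)} = 3 - - \frac{2}{7} = 3 + \frac{2}{7} = \frac{23}{7}$)
$f{\left(V,u \right)} U{\left(-1 \right)} m = \frac{23 \left(-5 - 1\right)}{7} \left(-9\right) = \frac{23}{7} \left(-6\right) \left(-9\right) = \left(- \frac{138}{7}\right) \left(-9\right) = \frac{1242}{7}$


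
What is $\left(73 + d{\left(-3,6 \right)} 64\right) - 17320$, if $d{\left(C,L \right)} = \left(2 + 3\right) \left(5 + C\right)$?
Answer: $-16607$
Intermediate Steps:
$d{\left(C,L \right)} = 25 + 5 C$ ($d{\left(C,L \right)} = 5 \left(5 + C\right) = 25 + 5 C$)
$\left(73 + d{\left(-3,6 \right)} 64\right) - 17320 = \left(73 + \left(25 + 5 \left(-3\right)\right) 64\right) - 17320 = \left(73 + \left(25 - 15\right) 64\right) - 17320 = \left(73 + 10 \cdot 64\right) - 17320 = \left(73 + 640\right) - 17320 = 713 - 17320 = -16607$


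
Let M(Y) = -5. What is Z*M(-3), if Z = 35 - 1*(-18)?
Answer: -265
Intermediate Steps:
Z = 53 (Z = 35 + 18 = 53)
Z*M(-3) = 53*(-5) = -265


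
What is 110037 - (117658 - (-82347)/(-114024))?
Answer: -289631519/38008 ≈ -7620.3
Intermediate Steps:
110037 - (117658 - (-82347)/(-114024)) = 110037 - (117658 - (-82347)*(-1)/114024) = 110037 - (117658 - 1*27449/38008) = 110037 - (117658 - 27449/38008) = 110037 - 1*4471917815/38008 = 110037 - 4471917815/38008 = -289631519/38008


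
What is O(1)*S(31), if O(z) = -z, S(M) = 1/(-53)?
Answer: 1/53 ≈ 0.018868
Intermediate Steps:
S(M) = -1/53
O(1)*S(31) = -1*1*(-1/53) = -1*(-1/53) = 1/53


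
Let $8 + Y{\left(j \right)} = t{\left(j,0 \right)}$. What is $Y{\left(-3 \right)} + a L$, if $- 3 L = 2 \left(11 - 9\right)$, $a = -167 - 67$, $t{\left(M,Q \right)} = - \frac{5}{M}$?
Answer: $\frac{917}{3} \approx 305.67$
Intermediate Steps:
$Y{\left(j \right)} = -8 - \frac{5}{j}$
$a = -234$ ($a = -167 - 67 = -234$)
$L = - \frac{4}{3}$ ($L = - \frac{2 \left(11 - 9\right)}{3} = - \frac{2 \cdot 2}{3} = \left(- \frac{1}{3}\right) 4 = - \frac{4}{3} \approx -1.3333$)
$Y{\left(-3 \right)} + a L = \left(-8 - \frac{5}{-3}\right) - -312 = \left(-8 - - \frac{5}{3}\right) + 312 = \left(-8 + \frac{5}{3}\right) + 312 = - \frac{19}{3} + 312 = \frac{917}{3}$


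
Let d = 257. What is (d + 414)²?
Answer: 450241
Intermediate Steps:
(d + 414)² = (257 + 414)² = 671² = 450241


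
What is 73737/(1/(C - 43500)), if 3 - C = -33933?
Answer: -705220668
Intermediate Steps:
C = 33936 (C = 3 - 1*(-33933) = 3 + 33933 = 33936)
73737/(1/(C - 43500)) = 73737/(1/(33936 - 43500)) = 73737/(1/(-9564)) = 73737/(-1/9564) = 73737*(-9564) = -705220668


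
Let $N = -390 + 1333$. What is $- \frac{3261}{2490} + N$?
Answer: $\frac{781603}{830} \approx 941.69$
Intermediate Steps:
$N = 943$
$- \frac{3261}{2490} + N = - \frac{3261}{2490} + 943 = \left(-3261\right) \frac{1}{2490} + 943 = - \frac{1087}{830} + 943 = \frac{781603}{830}$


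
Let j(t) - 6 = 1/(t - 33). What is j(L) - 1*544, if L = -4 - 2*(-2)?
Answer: -17755/33 ≈ -538.03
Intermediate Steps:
L = 0 (L = -4 + 4 = 0)
j(t) = 6 + 1/(-33 + t) (j(t) = 6 + 1/(t - 33) = 6 + 1/(-33 + t))
j(L) - 1*544 = (-197 + 6*0)/(-33 + 0) - 1*544 = (-197 + 0)/(-33) - 544 = -1/33*(-197) - 544 = 197/33 - 544 = -17755/33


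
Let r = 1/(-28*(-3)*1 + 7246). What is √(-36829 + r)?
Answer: I*√1978781650770/7330 ≈ 191.91*I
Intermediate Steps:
r = 1/7330 (r = 1/(84*1 + 7246) = 1/(84 + 7246) = 1/7330 ≈ 0.00013643)
√(-36829 + r) = √(-36829 + 1/7330) = √(-269956569/7330) = I*√1978781650770/7330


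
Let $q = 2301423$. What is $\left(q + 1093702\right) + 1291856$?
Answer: $4686981$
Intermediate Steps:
$\left(q + 1093702\right) + 1291856 = \left(2301423 + 1093702\right) + 1291856 = 3395125 + 1291856 = 4686981$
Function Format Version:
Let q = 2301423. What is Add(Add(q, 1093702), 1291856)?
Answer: 4686981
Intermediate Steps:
Add(Add(q, 1093702), 1291856) = Add(Add(2301423, 1093702), 1291856) = Add(3395125, 1291856) = 4686981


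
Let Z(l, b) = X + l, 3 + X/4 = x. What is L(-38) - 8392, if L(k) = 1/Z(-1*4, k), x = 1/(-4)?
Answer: -142665/17 ≈ -8392.1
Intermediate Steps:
x = -¼ ≈ -0.25000
X = -13 (X = -12 + 4*(-¼) = -12 - 1 = -13)
Z(l, b) = -13 + l
L(k) = -1/17 (L(k) = 1/(-13 - 1*4) = 1/(-13 - 4) = 1/(-17) = -1/17)
L(-38) - 8392 = -1/17 - 8392 = -142665/17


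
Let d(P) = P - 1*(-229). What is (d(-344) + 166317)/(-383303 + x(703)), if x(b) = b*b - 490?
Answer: 83101/55208 ≈ 1.5052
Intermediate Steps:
d(P) = 229 + P (d(P) = P + 229 = 229 + P)
x(b) = -490 + b² (x(b) = b² - 490 = -490 + b²)
(d(-344) + 166317)/(-383303 + x(703)) = ((229 - 344) + 166317)/(-383303 + (-490 + 703²)) = (-115 + 166317)/(-383303 + (-490 + 494209)) = 166202/(-383303 + 493719) = 166202/110416 = 166202*(1/110416) = 83101/55208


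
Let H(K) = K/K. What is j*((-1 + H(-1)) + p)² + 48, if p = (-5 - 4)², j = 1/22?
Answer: 7617/22 ≈ 346.23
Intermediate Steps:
H(K) = 1
j = 1/22 ≈ 0.045455
p = 81 (p = (-9)² = 81)
j*((-1 + H(-1)) + p)² + 48 = ((-1 + 1) + 81)²/22 + 48 = (0 + 81)²/22 + 48 = (1/22)*81² + 48 = (1/22)*6561 + 48 = 6561/22 + 48 = 7617/22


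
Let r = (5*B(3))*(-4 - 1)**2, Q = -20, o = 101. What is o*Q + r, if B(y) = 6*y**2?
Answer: 4730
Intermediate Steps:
r = 6750 (r = (5*(6*3**2))*(-4 - 1)**2 = (5*(6*9))*(-5)**2 = (5*54)*25 = 270*25 = 6750)
o*Q + r = 101*(-20) + 6750 = -2020 + 6750 = 4730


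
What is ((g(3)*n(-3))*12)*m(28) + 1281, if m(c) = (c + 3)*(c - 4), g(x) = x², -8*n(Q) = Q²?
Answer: -89115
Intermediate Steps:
n(Q) = -Q²/8
m(c) = (-4 + c)*(3 + c) (m(c) = (3 + c)*(-4 + c) = (-4 + c)*(3 + c))
((g(3)*n(-3))*12)*m(28) + 1281 = ((3²*(-⅛*(-3)²))*12)*(-12 + 28² - 1*28) + 1281 = ((9*(-⅛*9))*12)*(-12 + 784 - 28) + 1281 = ((9*(-9/8))*12)*744 + 1281 = -81/8*12*744 + 1281 = -243/2*744 + 1281 = -90396 + 1281 = -89115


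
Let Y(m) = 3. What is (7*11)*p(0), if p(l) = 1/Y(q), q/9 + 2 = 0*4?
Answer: 77/3 ≈ 25.667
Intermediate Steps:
q = -18 (q = -18 + 9*(0*4) = -18 + 9*0 = -18 + 0 = -18)
p(l) = ⅓ (p(l) = 1/3 = ⅓)
(7*11)*p(0) = (7*11)*(⅓) = 77*(⅓) = 77/3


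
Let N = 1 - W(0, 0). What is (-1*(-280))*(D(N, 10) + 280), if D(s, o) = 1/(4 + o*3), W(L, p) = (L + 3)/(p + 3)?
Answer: 1332940/17 ≈ 78408.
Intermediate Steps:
W(L, p) = (3 + L)/(3 + p)
N = 0 (N = 1 - (3 + 0)/(3 + 0) = 1 - 3/3 = 1 - 1*1 = 1 - 1 = 0)
D(s, o) = 1/(4 + 3*o)
(-1*(-280))*(D(N, 10) + 280) = (-1*(-280))*(1/(4 + 3*10) + 280) = 280*(1/(4 + 30) + 280) = 280*(1/34 + 280) = 280*(9521/34) = 1332940/17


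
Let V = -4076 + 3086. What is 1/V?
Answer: -1/990 ≈ -0.0010101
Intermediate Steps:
V = -990
1/V = 1/(-990) = -1/990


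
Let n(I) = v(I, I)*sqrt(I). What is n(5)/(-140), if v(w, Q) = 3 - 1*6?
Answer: 3*sqrt(5)/140 ≈ 0.047916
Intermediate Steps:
v(w, Q) = -3 (v(w, Q) = 3 - 6 = -3)
n(I) = -3*sqrt(I)
n(5)/(-140) = (-3*sqrt(5))/(-140) = -(-3)*sqrt(5)/140 = 3*sqrt(5)/140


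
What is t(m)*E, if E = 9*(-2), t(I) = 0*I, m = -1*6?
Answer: 0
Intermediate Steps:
m = -6
t(I) = 0
E = -18
t(m)*E = 0*(-18) = 0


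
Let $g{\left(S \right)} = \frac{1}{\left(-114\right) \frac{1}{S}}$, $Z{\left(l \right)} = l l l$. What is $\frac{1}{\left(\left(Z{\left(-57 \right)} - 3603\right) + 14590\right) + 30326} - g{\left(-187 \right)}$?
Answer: $- \frac{4484279}{2733720} \approx -1.6404$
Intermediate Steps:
$Z{\left(l \right)} = l^{3}$ ($Z{\left(l \right)} = l^{2} l = l^{3}$)
$g{\left(S \right)} = - \frac{S}{114}$
$\frac{1}{\left(\left(Z{\left(-57 \right)} - 3603\right) + 14590\right) + 30326} - g{\left(-187 \right)} = \frac{1}{\left(\left(\left(-57\right)^{3} - 3603\right) + 14590\right) + 30326} - \left(- \frac{1}{114}\right) \left(-187\right) = \frac{1}{\left(\left(-185193 - 3603\right) + 14590\right) + 30326} - \frac{187}{114} = \frac{1}{\left(-188796 + 14590\right) + 30326} - \frac{187}{114} = \frac{1}{-174206 + 30326} - \frac{187}{114} = \frac{1}{-143880} - \frac{187}{114} = - \frac{1}{143880} - \frac{187}{114} = - \frac{4484279}{2733720}$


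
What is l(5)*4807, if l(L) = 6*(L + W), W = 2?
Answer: 201894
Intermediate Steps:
l(L) = 12 + 6*L (l(L) = 6*(L + 2) = 6*(2 + L) = 12 + 6*L)
l(5)*4807 = (12 + 6*5)*4807 = (12 + 30)*4807 = 42*4807 = 201894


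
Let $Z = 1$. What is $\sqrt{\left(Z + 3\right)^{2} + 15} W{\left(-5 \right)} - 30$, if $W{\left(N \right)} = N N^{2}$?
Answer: $-30 - 125 \sqrt{31} \approx -725.97$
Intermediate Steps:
$W{\left(N \right)} = N^{3}$
$\sqrt{\left(Z + 3\right)^{2} + 15} W{\left(-5 \right)} - 30 = \sqrt{\left(1 + 3\right)^{2} + 15} \left(-5\right)^{3} - 30 = \sqrt{4^{2} + 15} \left(-125\right) - 30 = \sqrt{16 + 15} \left(-125\right) - 30 = \sqrt{31} \left(-125\right) - 30 = - 125 \sqrt{31} - 30 = -30 - 125 \sqrt{31}$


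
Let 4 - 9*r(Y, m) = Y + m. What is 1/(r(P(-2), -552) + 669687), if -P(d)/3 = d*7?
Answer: 9/6027697 ≈ 1.4931e-6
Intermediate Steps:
P(d) = -21*d (P(d) = -3*d*7 = -21*d)
r(Y, m) = 4/9 - Y/9 - m/9 (r(Y, m) = 4/9 - (Y + m)/9 = 4/9 + (-Y/9 - m/9) = 4/9 - Y/9 - m/9)
1/(r(P(-2), -552) + 669687) = 1/((4/9 - (-7)*(-2)/3 - ⅑*(-552)) + 669687) = 1/((4/9 - ⅑*42 + 184/3) + 669687) = 1/((4/9 - 14/3 + 184/3) + 669687) = 1/(514/9 + 669687) = 1/(6027697/9) = 9/6027697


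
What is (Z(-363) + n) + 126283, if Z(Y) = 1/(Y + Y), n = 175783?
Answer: 219299915/726 ≈ 3.0207e+5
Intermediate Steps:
Z(Y) = 1/(2*Y)
(Z(-363) + n) + 126283 = ((½)/(-363) + 175783) + 126283 = ((½)*(-1/363) + 175783) + 126283 = (-1/726 + 175783) + 126283 = 127618457/726 + 126283 = 219299915/726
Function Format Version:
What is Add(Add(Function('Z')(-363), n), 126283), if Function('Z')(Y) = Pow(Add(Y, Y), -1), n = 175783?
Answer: Rational(219299915, 726) ≈ 3.0207e+5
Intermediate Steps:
Function('Z')(Y) = Mul(Rational(1, 2), Pow(Y, -1)) (Function('Z')(Y) = Pow(Mul(2, Y), -1) = Mul(Rational(1, 2), Pow(Y, -1)))
Add(Add(Function('Z')(-363), n), 126283) = Add(Add(Mul(Rational(1, 2), Pow(-363, -1)), 175783), 126283) = Add(Add(Mul(Rational(1, 2), Rational(-1, 363)), 175783), 126283) = Add(Add(Rational(-1, 726), 175783), 126283) = Add(Rational(127618457, 726), 126283) = Rational(219299915, 726)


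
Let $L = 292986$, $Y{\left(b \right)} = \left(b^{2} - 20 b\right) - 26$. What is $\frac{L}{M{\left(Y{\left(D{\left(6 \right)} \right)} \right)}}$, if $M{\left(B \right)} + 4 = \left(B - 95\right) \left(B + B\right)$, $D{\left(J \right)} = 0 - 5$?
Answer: $\frac{146493}{394} \approx 371.81$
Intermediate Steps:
$D{\left(J \right)} = -5$ ($D{\left(J \right)} = 0 - 5 = -5$)
$Y{\left(b \right)} = -26 + b^{2} - 20 b$
$M{\left(B \right)} = -4 + 2 B \left(-95 + B\right)$ ($M{\left(B \right)} = -4 + \left(B - 95\right) \left(B + B\right) = -4 + \left(-95 + B\right) 2 B = -4 + 2 B \left(-95 + B\right)$)
$\frac{L}{M{\left(Y{\left(D{\left(6 \right)} \right)} \right)}} = \frac{292986}{-4 - 190 \left(-26 + \left(-5\right)^{2} - -100\right) + 2 \left(-26 + \left(-5\right)^{2} - -100\right)^{2}} = \frac{292986}{-4 - 190 \left(-26 + 25 + 100\right) + 2 \left(-26 + 25 + 100\right)^{2}} = \frac{292986}{-4 - 18810 + 2 \cdot 99^{2}} = \frac{292986}{-4 - 18810 + 2 \cdot 9801} = \frac{292986}{-4 - 18810 + 19602} = \frac{292986}{788} = 292986 \cdot \frac{1}{788} = \frac{146493}{394}$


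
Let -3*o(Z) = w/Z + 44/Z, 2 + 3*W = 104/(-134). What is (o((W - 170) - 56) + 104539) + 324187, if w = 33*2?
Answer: 9777528841/22806 ≈ 4.2873e+5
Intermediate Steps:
W = -62/67 (W = -⅔ + (104/(-134))/3 = -⅔ + (104*(-1/134))/3 = -⅔ + (⅓)*(-52/67) = -⅔ - 52/201 = -62/67 ≈ -0.92537)
w = 66
o(Z) = -110/(3*Z) (o(Z) = -(66/Z + 44/Z)/3 = -110/(3*Z))
(o((W - 170) - 56) + 104539) + 324187 = (-110/(3*((-62/67 - 170) - 56)) + 104539) + 324187 = (-110/(3*(-11452/67 - 56)) + 104539) + 324187 = (-110/(3*(-15204/67)) + 104539) + 324187 = (-110/3*(-67/15204) + 104539) + 324187 = (3685/22806 + 104539) + 324187 = 2384120119/22806 + 324187 = 9777528841/22806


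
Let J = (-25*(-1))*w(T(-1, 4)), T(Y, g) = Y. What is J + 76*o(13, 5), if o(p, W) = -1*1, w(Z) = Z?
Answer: -101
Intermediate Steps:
J = -25 (J = -25*(-1)*(-1) = -5*(-5)*(-1) = 25*(-1) = -25)
o(p, W) = -1
J + 76*o(13, 5) = -25 + 76*(-1) = -25 - 76 = -101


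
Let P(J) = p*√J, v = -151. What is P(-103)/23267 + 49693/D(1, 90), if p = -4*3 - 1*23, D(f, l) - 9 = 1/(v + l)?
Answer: 3031273/548 - 35*I*√103/23267 ≈ 5531.5 - 0.015267*I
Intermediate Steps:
D(f, l) = 9 + 1/(-151 + l)
p = -35 (p = -12 - 23 = -35)
P(J) = -35*√J
P(-103)/23267 + 49693/D(1, 90) = -35*I*√103/23267 + 49693/(((-1358 + 9*90)/(-151 + 90))) = -35*I*√103*(1/23267) + 49693/(((-1358 + 810)/(-61))) = -35*I*√103*(1/23267) + 49693/((-1/61*(-548))) = -35*I*√103/23267 + 49693/(548/61) = -35*I*√103/23267 + 49693*(61/548) = -35*I*√103/23267 + 3031273/548 = 3031273/548 - 35*I*√103/23267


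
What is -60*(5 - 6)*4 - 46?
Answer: 194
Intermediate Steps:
-60*(5 - 6)*4 - 46 = -(-60)*4 - 46 = -60*(-4) - 46 = 240 - 46 = 194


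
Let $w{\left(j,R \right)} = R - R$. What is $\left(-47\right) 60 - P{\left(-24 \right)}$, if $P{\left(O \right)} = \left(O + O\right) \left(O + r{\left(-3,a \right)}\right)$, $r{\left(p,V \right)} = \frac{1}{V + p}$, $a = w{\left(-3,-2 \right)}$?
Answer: $-3988$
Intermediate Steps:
$w{\left(j,R \right)} = 0$
$a = 0$
$P{\left(O \right)} = 2 O \left(- \frac{1}{3} + O\right)$ ($P{\left(O \right)} = \left(O + O\right) \left(O + \frac{1}{0 - 3}\right) = 2 O \left(O + \frac{1}{-3}\right) = 2 O \left(O - \frac{1}{3}\right) = 2 O \left(- \frac{1}{3} + O\right)$)
$\left(-47\right) 60 - P{\left(-24 \right)} = \left(-47\right) 60 - \frac{2}{3} \left(-24\right) \left(-1 + 3 \left(-24\right)\right) = -2820 - \frac{2}{3} \left(-24\right) \left(-1 - 72\right) = -2820 - \frac{2}{3} \left(-24\right) \left(-73\right) = -2820 - 1168 = -3988$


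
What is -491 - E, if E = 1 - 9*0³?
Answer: -492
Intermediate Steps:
E = 1 (E = 1 - 9*0 = 1 + 0 = 1)
-491 - E = -491 - 1*1 = -491 - 1 = -492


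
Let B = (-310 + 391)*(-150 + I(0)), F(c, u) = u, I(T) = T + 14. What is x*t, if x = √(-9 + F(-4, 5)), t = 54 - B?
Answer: 22140*I ≈ 22140.0*I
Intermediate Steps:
I(T) = 14 + T
B = -11016 (B = (-310 + 391)*(-150 + (14 + 0)) = 81*(-150 + 14) = 81*(-136) = -11016)
t = 11070 (t = 54 - 1*(-11016) = 54 + 11016 = 11070)
x = 2*I (x = √(-9 + 5) = √(-4) = 2*I ≈ 2.0*I)
x*t = (2*I)*11070 = 22140*I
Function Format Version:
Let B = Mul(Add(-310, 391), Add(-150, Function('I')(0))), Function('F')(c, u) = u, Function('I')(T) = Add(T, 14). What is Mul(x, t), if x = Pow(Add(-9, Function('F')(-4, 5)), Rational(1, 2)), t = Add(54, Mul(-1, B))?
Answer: Mul(22140, I) ≈ Mul(22140., I)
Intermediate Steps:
Function('I')(T) = Add(14, T)
B = -11016 (B = Mul(Add(-310, 391), Add(-150, Add(14, 0))) = Mul(81, Add(-150, 14)) = Mul(81, -136) = -11016)
t = 11070 (t = Add(54, Mul(-1, -11016)) = Add(54, 11016) = 11070)
x = Mul(2, I) (x = Pow(Add(-9, 5), Rational(1, 2)) = Pow(-4, Rational(1, 2)) = Mul(2, I) ≈ Mul(2.0000, I))
Mul(x, t) = Mul(Mul(2, I), 11070) = Mul(22140, I)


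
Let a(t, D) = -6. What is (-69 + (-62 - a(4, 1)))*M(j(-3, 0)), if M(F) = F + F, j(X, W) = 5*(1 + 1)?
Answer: -2500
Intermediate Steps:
j(X, W) = 10 (j(X, W) = 5*2 = 10)
M(F) = 2*F
(-69 + (-62 - a(4, 1)))*M(j(-3, 0)) = (-69 + (-62 - 1*(-6)))*(2*10) = (-69 + (-62 + 6))*20 = (-69 - 56)*20 = -125*20 = -2500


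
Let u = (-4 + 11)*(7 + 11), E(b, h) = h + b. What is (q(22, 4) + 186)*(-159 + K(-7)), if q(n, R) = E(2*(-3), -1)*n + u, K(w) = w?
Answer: -26228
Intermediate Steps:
E(b, h) = b + h
u = 126 (u = 7*18 = 126)
q(n, R) = 126 - 7*n (q(n, R) = (2*(-3) - 1)*n + 126 = (-6 - 1)*n + 126 = -7*n + 126 = 126 - 7*n)
(q(22, 4) + 186)*(-159 + K(-7)) = ((126 - 7*22) + 186)*(-159 - 7) = ((126 - 154) + 186)*(-166) = (-28 + 186)*(-166) = 158*(-166) = -26228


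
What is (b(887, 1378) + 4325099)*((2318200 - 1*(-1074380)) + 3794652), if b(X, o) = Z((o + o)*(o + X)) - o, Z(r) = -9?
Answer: 31075521245184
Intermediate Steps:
b(X, o) = -9 - o
(b(887, 1378) + 4325099)*((2318200 - 1*(-1074380)) + 3794652) = ((-9 - 1*1378) + 4325099)*((2318200 - 1*(-1074380)) + 3794652) = ((-9 - 1378) + 4325099)*((2318200 + 1074380) + 3794652) = (-1387 + 4325099)*(3392580 + 3794652) = 4323712*7187232 = 31075521245184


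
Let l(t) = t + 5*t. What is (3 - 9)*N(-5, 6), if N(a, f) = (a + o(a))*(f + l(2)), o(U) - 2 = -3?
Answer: 648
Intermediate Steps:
o(U) = -1 (o(U) = 2 - 3 = -1)
l(t) = 6*t
N(a, f) = (-1 + a)*(12 + f) (N(a, f) = (a - 1)*(f + 6*2) = (-1 + a)*(f + 12) = (-1 + a)*(12 + f))
(3 - 9)*N(-5, 6) = (3 - 9)*(-12 - 1*6 + 12*(-5) - 5*6) = -6*(-12 - 6 - 60 - 30) = -6*(-108) = 648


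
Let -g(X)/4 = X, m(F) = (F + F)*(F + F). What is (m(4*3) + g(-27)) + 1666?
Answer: 2350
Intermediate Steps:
m(F) = 4*F² (m(F) = (2*F)*(2*F) = 4*F²)
g(X) = -4*X
(m(4*3) + g(-27)) + 1666 = (4*(4*3)² - 4*(-27)) + 1666 = (4*12² + 108) + 1666 = (4*144 + 108) + 1666 = (576 + 108) + 1666 = 684 + 1666 = 2350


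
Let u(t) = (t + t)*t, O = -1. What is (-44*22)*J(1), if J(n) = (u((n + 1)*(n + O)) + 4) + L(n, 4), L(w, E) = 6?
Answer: -9680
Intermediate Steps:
u(t) = 2*t**2 (u(t) = (2*t)*t = 2*t**2)
J(n) = 10 + 2*(1 + n)**2*(-1 + n)**2 (J(n) = (2*((n + 1)*(n - 1))**2 + 4) + 6 = (2*((1 + n)*(-1 + n))**2 + 4) + 6 = (2*((1 + n)**2*(-1 + n)**2) + 4) + 6 = (2*(1 + n)**2*(-1 + n)**2 + 4) + 6 = (4 + 2*(1 + n)**2*(-1 + n)**2) + 6 = 10 + 2*(1 + n)**2*(-1 + n)**2)
(-44*22)*J(1) = (-44*22)*(10 + 2*(-1 + 1**2)**2) = -968*(10 + 2*(-1 + 1)**2) = -968*(10 + 2*0**2) = -968*(10 + 2*0) = -968*(10 + 0) = -968*10 = -9680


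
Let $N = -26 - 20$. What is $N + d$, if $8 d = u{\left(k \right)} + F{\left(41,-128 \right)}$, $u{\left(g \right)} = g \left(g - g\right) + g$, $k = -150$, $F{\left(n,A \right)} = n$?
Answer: $- \frac{477}{8} \approx -59.625$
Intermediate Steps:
$N = -46$ ($N = -26 - 20 = -46$)
$u{\left(g \right)} = g$ ($u{\left(g \right)} = g 0 + g = 0 + g = g$)
$d = - \frac{109}{8}$ ($d = \frac{-150 + 41}{8} = \frac{1}{8} \left(-109\right) = - \frac{109}{8} \approx -13.625$)
$N + d = -46 - \frac{109}{8} = - \frac{477}{8}$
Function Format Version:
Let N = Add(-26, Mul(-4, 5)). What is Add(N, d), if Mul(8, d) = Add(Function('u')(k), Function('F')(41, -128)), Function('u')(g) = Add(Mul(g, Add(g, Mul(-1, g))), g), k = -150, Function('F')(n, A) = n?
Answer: Rational(-477, 8) ≈ -59.625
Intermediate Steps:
N = -46 (N = Add(-26, -20) = -46)
Function('u')(g) = g (Function('u')(g) = Add(Mul(g, 0), g) = Add(0, g) = g)
d = Rational(-109, 8) (d = Mul(Rational(1, 8), Add(-150, 41)) = Mul(Rational(1, 8), -109) = Rational(-109, 8) ≈ -13.625)
Add(N, d) = Add(-46, Rational(-109, 8)) = Rational(-477, 8)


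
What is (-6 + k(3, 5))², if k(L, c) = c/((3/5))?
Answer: 49/9 ≈ 5.4444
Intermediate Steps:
k(L, c) = 5*c/3 (k(L, c) = c/((3*(⅕))) = c/(⅗) = c*(5/3) = 5*c/3)
(-6 + k(3, 5))² = (-6 + (5/3)*5)² = (-6 + 25/3)² = (7/3)² = 49/9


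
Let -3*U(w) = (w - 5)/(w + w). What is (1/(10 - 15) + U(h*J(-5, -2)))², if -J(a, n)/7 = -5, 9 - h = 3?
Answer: 208849/1587600 ≈ 0.13155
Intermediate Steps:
h = 6 (h = 9 - 1*3 = 9 - 3 = 6)
J(a, n) = 35 (J(a, n) = -7*(-5) = 35)
U(w) = -(-5 + w)/(6*w) (U(w) = -(w - 5)/(3*(w + w)) = -(-5 + w)/(3*(2*w)) = -(-5 + w)*1/(2*w)/3 = -(-5 + w)/(6*w))
(1/(10 - 15) + U(h*J(-5, -2)))² = (1/(10 - 15) + (5 - 6*35)/(6*((6*35))))² = (1/(-5) + (⅙)*(5 - 1*210)/210)² = (-⅕ + (⅙)*(1/210)*(5 - 210))² = (-⅕ + (⅙)*(1/210)*(-205))² = (-⅕ - 41/252)² = (-457/1260)² = 208849/1587600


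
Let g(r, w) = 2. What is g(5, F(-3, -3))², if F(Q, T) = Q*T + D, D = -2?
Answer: 4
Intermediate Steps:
F(Q, T) = -2 + Q*T (F(Q, T) = Q*T - 2 = -2 + Q*T)
g(5, F(-3, -3))² = 2² = 4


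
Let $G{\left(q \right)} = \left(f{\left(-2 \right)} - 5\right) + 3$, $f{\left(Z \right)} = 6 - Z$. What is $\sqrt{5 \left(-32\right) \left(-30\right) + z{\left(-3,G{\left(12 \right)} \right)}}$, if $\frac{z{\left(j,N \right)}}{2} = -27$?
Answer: $\sqrt{4746} \approx 68.891$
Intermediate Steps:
$G{\left(q \right)} = 6$ ($G{\left(q \right)} = \left(\left(6 - -2\right) - 5\right) + 3 = \left(\left(6 + 2\right) - 5\right) + 3 = \left(8 - 5\right) + 3 = 3 + 3 = 6$)
$z{\left(j,N \right)} = -54$ ($z{\left(j,N \right)} = 2 \left(-27\right) = -54$)
$\sqrt{5 \left(-32\right) \left(-30\right) + z{\left(-3,G{\left(12 \right)} \right)}} = \sqrt{5 \left(-32\right) \left(-30\right) - 54} = \sqrt{\left(-160\right) \left(-30\right) - 54} = \sqrt{4800 - 54} = \sqrt{4746}$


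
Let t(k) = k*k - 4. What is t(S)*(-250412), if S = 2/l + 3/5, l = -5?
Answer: 24790788/25 ≈ 9.9163e+5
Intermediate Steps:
S = ⅕ (S = 2/(-5) + 3/5 = 2*(-⅕) + 3*(⅕) = -⅖ + ⅗ = ⅕ ≈ 0.20000)
t(k) = -4 + k² (t(k) = k² - 4 = -4 + k²)
t(S)*(-250412) = (-4 + (⅕)²)*(-250412) = (-4 + 1/25)*(-250412) = -99/25*(-250412) = 24790788/25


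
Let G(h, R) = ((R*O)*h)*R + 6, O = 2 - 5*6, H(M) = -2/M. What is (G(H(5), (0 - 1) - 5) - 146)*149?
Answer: 196084/5 ≈ 39217.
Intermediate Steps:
O = -28 (O = 2 - 30 = -28)
G(h, R) = 6 - 28*h*R² (G(h, R) = ((R*(-28))*h)*R + 6 = ((-28*R)*h)*R + 6 = (-28*R*h)*R + 6 = -28*h*R² + 6 = 6 - 28*h*R²)
(G(H(5), (0 - 1) - 5) - 146)*149 = ((6 - 28*(-2/5)*((0 - 1) - 5)²) - 146)*149 = ((6 - 28*(-2*⅕)*(-1 - 5)²) - 146)*149 = ((6 - 28*(-⅖)*(-6)²) - 146)*149 = ((6 - 28*(-⅖)*36) - 146)*149 = ((6 + 2016/5) - 146)*149 = (2046/5 - 146)*149 = (1316/5)*149 = 196084/5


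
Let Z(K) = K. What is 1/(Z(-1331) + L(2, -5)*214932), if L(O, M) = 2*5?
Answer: 1/2147989 ≈ 4.6555e-7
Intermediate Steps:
L(O, M) = 10
1/(Z(-1331) + L(2, -5)*214932) = 1/(-1331 + 10*214932) = 1/(-1331 + 2149320) = 1/2147989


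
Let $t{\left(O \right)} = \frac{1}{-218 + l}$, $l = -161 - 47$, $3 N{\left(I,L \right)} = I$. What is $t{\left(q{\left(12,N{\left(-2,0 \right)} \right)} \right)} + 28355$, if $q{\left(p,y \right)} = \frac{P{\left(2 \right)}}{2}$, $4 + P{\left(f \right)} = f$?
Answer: $\frac{12079229}{426} \approx 28355.0$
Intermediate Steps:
$N{\left(I,L \right)} = \frac{I}{3}$
$P{\left(f \right)} = -4 + f$
$l = -208$ ($l = -161 - 47 = -208$)
$q{\left(p,y \right)} = -1$ ($q{\left(p,y \right)} = \frac{-4 + 2}{2} = \left(-2\right) \frac{1}{2} = -1$)
$t{\left(O \right)} = - \frac{1}{426}$ ($t{\left(O \right)} = \frac{1}{-218 - 208} = \frac{1}{-426} = - \frac{1}{426}$)
$t{\left(q{\left(12,N{\left(-2,0 \right)} \right)} \right)} + 28355 = - \frac{1}{426} + 28355 = \frac{12079229}{426}$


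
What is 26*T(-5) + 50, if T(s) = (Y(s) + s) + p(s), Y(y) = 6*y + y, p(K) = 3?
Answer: -912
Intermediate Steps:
Y(y) = 7*y
T(s) = 3 + 8*s (T(s) = (7*s + s) + 3 = 8*s + 3 = 3 + 8*s)
26*T(-5) + 50 = 26*(3 + 8*(-5)) + 50 = 26*(3 - 40) + 50 = 26*(-37) + 50 = -962 + 50 = -912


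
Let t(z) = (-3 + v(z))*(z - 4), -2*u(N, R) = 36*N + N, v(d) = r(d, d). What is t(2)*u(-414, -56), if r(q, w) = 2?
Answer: 15318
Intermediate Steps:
v(d) = 2
u(N, R) = -37*N/2 (u(N, R) = -(36*N + N)/2 = -37*N/2)
t(z) = 4 - z (t(z) = (-3 + 2)*(z - 4) = -(-4 + z) = 4 - z)
t(2)*u(-414, -56) = (4 - 1*2)*(-37/2*(-414)) = (4 - 2)*7659 = 2*7659 = 15318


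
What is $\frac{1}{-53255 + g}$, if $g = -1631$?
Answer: $- \frac{1}{54886} \approx -1.822 \cdot 10^{-5}$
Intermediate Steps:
$\frac{1}{-53255 + g} = \frac{1}{-53255 - 1631} = \frac{1}{-54886} = - \frac{1}{54886}$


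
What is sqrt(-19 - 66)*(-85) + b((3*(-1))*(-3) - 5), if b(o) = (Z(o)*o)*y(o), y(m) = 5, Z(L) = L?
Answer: 80 - 85*I*sqrt(85) ≈ 80.0 - 783.66*I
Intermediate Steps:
b(o) = 5*o**2 (b(o) = (o*o)*5 = o**2*5 = 5*o**2)
sqrt(-19 - 66)*(-85) + b((3*(-1))*(-3) - 5) = sqrt(-19 - 66)*(-85) + 5*((3*(-1))*(-3) - 5)**2 = sqrt(-85)*(-85) + 5*(-3*(-3) - 5)**2 = (I*sqrt(85))*(-85) + 5*(9 - 5)**2 = -85*I*sqrt(85) + 5*4**2 = -85*I*sqrt(85) + 5*16 = -85*I*sqrt(85) + 80 = 80 - 85*I*sqrt(85)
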